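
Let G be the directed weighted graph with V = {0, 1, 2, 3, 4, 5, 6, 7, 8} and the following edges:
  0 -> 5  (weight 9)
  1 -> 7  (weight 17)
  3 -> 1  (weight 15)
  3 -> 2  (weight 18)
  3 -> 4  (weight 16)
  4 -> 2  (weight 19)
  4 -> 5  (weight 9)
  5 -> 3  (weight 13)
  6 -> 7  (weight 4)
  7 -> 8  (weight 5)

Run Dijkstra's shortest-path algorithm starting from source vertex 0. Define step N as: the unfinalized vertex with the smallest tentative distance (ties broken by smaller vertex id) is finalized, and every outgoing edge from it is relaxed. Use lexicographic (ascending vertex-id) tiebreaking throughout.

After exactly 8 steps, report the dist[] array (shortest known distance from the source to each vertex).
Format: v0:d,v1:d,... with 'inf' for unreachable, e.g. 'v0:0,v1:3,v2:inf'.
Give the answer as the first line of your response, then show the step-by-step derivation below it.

v0:0,v1:37,v2:40,v3:22,v4:38,v5:9,v6:inf,v7:54,v8:59

step 1: dist = v0:0,v1:inf,v2:inf,v3:inf,v4:inf,v5:9,v6:inf,v7:inf,v8:inf
step 2: dist = v0:0,v1:inf,v2:inf,v3:22,v4:inf,v5:9,v6:inf,v7:inf,v8:inf
step 3: dist = v0:0,v1:37,v2:40,v3:22,v4:38,v5:9,v6:inf,v7:inf,v8:inf
step 4: dist = v0:0,v1:37,v2:40,v3:22,v4:38,v5:9,v6:inf,v7:54,v8:inf
step 5: dist = v0:0,v1:37,v2:40,v3:22,v4:38,v5:9,v6:inf,v7:54,v8:inf
step 6: dist = v0:0,v1:37,v2:40,v3:22,v4:38,v5:9,v6:inf,v7:54,v8:inf
step 7: dist = v0:0,v1:37,v2:40,v3:22,v4:38,v5:9,v6:inf,v7:54,v8:59
step 8: dist = v0:0,v1:37,v2:40,v3:22,v4:38,v5:9,v6:inf,v7:54,v8:59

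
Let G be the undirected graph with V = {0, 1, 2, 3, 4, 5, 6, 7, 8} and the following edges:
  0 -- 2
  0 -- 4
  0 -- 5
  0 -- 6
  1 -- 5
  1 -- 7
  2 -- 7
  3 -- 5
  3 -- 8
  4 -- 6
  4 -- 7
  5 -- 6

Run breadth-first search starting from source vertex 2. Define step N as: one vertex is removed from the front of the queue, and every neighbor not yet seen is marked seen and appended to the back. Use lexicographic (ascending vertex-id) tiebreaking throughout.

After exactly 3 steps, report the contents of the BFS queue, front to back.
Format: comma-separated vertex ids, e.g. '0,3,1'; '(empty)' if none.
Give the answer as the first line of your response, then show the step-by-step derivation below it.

4,5,6,1

step 1: dequeue 2; queue=[0,7]; order=2
step 2: dequeue 0; queue=[7,4,5,6]; order=2,0
step 3: dequeue 7; queue=[4,5,6,1]; order=2,0,7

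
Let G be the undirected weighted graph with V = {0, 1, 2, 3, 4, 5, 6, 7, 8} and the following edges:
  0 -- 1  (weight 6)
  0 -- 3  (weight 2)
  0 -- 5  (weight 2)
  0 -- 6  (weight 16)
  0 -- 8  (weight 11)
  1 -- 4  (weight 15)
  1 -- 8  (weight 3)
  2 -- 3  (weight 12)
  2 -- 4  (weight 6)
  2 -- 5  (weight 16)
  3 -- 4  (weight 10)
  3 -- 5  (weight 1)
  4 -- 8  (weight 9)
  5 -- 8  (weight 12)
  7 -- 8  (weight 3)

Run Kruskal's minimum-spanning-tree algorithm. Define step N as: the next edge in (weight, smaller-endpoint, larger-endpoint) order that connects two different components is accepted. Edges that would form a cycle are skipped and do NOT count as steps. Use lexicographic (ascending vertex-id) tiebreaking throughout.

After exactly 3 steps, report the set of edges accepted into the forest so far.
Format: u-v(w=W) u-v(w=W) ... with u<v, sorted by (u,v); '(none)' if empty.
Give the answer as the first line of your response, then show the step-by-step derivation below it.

0-3(w=2) 1-8(w=3) 3-5(w=1)

step 1: add edge 3-5 (w=1); MST = {3-5(w=1)}
step 2: add edge 0-3 (w=2); MST = {0-3(w=2) 3-5(w=1)}
step 3: add edge 1-8 (w=3); MST = {0-3(w=2) 1-8(w=3) 3-5(w=1)}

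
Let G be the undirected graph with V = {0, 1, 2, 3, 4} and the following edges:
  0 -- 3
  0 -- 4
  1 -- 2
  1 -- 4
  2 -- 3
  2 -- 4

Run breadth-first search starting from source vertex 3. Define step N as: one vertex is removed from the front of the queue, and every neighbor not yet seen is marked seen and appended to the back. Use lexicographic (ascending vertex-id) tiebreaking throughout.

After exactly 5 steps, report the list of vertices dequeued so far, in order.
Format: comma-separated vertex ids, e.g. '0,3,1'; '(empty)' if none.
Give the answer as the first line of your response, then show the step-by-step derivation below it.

3,0,2,4,1

step 1: dequeue 3; queue=[0,2]; order=3
step 2: dequeue 0; queue=[2,4]; order=3,0
step 3: dequeue 2; queue=[4,1]; order=3,0,2
step 4: dequeue 4; queue=[1]; order=3,0,2,4
step 5: dequeue 1; queue=[(empty)]; order=3,0,2,4,1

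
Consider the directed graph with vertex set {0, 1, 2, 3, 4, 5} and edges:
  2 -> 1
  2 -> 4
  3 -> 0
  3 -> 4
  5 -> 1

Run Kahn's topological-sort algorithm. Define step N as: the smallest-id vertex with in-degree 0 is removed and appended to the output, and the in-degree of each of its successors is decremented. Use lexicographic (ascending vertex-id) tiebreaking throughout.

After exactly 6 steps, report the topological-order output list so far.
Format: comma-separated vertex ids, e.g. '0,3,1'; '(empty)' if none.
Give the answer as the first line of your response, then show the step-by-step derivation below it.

2,3,0,4,5,1

step 1: output 2; order=[2]; indeg=(1,1,0,0,1,0)
step 2: output 3; order=[2,3]; indeg=(0,1,0,0,0,0)
step 3: output 0; order=[2,3,0]; indeg=(0,1,0,0,0,0)
step 4: output 4; order=[2,3,0,4]; indeg=(0,1,0,0,0,0)
step 5: output 5; order=[2,3,0,4,5]; indeg=(0,0,0,0,0,0)
step 6: output 1; order=[2,3,0,4,5,1]; indeg=(0,0,0,0,0,0)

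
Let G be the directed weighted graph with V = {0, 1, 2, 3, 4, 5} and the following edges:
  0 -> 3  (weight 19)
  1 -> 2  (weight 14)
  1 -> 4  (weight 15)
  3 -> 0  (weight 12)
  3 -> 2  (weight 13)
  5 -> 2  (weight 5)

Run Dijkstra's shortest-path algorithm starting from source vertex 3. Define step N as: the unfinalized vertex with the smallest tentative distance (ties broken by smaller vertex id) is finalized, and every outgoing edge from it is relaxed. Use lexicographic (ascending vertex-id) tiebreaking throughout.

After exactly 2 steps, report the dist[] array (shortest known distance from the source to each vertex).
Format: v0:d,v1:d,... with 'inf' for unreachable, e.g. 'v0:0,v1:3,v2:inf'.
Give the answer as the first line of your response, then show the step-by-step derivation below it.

v0:12,v1:inf,v2:13,v3:0,v4:inf,v5:inf

step 1: dist = v0:12,v1:inf,v2:13,v3:0,v4:inf,v5:inf
step 2: dist = v0:12,v1:inf,v2:13,v3:0,v4:inf,v5:inf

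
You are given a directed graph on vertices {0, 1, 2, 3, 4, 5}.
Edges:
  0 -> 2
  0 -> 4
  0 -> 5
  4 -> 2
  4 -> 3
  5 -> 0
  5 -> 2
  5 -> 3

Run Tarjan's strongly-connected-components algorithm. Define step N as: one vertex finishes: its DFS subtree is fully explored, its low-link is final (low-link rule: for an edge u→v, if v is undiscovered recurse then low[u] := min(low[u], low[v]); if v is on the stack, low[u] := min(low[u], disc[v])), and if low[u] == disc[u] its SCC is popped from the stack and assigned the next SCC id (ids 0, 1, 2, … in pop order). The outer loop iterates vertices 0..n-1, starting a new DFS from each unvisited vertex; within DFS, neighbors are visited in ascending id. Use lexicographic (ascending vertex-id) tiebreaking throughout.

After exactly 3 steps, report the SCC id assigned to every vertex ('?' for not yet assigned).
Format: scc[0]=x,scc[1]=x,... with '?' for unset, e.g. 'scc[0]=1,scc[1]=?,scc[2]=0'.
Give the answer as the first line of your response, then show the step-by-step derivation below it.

scc[0]=?,scc[1]=?,scc[2]=0,scc[3]=1,scc[4]=2,scc[5]=?

step 1: low=(low[0]=0,low[1]=?,low[2]=1,low[3]=?,low[4]=?,low[5]=?); scc=(scc[0]=?,scc[1]=?,scc[2]=0,scc[3]=?,scc[4]=?,scc[5]=?)
step 2: low=(low[0]=0,low[1]=?,low[2]=1,low[3]=3,low[4]=2,low[5]=?); scc=(scc[0]=?,scc[1]=?,scc[2]=0,scc[3]=1,scc[4]=?,scc[5]=?)
step 3: low=(low[0]=0,low[1]=?,low[2]=1,low[3]=3,low[4]=2,low[5]=?); scc=(scc[0]=?,scc[1]=?,scc[2]=0,scc[3]=1,scc[4]=2,scc[5]=?)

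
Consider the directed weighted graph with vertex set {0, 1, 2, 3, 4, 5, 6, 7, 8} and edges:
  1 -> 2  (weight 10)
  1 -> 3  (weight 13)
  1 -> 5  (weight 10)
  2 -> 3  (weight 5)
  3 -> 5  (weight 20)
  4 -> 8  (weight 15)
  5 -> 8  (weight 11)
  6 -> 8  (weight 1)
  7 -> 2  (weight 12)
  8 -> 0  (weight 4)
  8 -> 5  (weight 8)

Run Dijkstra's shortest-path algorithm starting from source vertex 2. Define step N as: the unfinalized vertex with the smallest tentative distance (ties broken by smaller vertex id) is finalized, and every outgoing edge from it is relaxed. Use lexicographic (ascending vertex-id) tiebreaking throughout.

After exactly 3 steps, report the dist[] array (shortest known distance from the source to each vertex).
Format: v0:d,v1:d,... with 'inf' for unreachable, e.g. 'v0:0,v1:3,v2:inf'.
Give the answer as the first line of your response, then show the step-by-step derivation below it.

v0:inf,v1:inf,v2:0,v3:5,v4:inf,v5:25,v6:inf,v7:inf,v8:36

step 1: dist = v0:inf,v1:inf,v2:0,v3:5,v4:inf,v5:inf,v6:inf,v7:inf,v8:inf
step 2: dist = v0:inf,v1:inf,v2:0,v3:5,v4:inf,v5:25,v6:inf,v7:inf,v8:inf
step 3: dist = v0:inf,v1:inf,v2:0,v3:5,v4:inf,v5:25,v6:inf,v7:inf,v8:36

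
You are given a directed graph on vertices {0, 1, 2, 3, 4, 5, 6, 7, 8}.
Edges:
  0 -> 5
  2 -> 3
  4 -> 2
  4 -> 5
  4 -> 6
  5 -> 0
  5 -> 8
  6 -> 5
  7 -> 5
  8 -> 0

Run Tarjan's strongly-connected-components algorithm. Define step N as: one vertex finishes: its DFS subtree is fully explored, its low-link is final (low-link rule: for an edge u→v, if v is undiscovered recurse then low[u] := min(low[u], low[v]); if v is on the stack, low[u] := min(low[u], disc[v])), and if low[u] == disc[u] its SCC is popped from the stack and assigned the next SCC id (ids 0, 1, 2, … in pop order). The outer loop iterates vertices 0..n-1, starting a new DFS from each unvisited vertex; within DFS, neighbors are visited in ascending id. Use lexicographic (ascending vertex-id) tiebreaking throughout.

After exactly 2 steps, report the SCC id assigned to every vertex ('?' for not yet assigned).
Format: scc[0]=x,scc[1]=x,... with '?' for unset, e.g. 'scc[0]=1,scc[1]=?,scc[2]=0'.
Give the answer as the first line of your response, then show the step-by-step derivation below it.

scc[0]=?,scc[1]=?,scc[2]=?,scc[3]=?,scc[4]=?,scc[5]=?,scc[6]=?,scc[7]=?,scc[8]=?

step 1: low=(low[0]=0,low[1]=?,low[2]=?,low[3]=?,low[4]=?,low[5]=0,low[6]=?,low[7]=?,low[8]=0); scc=(scc[0]=?,scc[1]=?,scc[2]=?,scc[3]=?,scc[4]=?,scc[5]=?,scc[6]=?,scc[7]=?,scc[8]=?)
step 2: low=(low[0]=0,low[1]=?,low[2]=?,low[3]=?,low[4]=?,low[5]=0,low[6]=?,low[7]=?,low[8]=0); scc=(scc[0]=?,scc[1]=?,scc[2]=?,scc[3]=?,scc[4]=?,scc[5]=?,scc[6]=?,scc[7]=?,scc[8]=?)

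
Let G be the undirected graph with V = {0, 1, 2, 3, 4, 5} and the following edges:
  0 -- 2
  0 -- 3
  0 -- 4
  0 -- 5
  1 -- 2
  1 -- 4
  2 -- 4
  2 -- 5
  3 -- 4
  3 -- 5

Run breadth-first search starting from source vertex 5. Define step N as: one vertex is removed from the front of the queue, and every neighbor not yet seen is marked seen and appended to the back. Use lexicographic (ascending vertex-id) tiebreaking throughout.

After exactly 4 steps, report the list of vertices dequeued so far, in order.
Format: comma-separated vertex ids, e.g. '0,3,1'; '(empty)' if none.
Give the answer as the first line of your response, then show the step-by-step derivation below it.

5,0,2,3

step 1: dequeue 5; queue=[0,2,3]; order=5
step 2: dequeue 0; queue=[2,3,4]; order=5,0
step 3: dequeue 2; queue=[3,4,1]; order=5,0,2
step 4: dequeue 3; queue=[4,1]; order=5,0,2,3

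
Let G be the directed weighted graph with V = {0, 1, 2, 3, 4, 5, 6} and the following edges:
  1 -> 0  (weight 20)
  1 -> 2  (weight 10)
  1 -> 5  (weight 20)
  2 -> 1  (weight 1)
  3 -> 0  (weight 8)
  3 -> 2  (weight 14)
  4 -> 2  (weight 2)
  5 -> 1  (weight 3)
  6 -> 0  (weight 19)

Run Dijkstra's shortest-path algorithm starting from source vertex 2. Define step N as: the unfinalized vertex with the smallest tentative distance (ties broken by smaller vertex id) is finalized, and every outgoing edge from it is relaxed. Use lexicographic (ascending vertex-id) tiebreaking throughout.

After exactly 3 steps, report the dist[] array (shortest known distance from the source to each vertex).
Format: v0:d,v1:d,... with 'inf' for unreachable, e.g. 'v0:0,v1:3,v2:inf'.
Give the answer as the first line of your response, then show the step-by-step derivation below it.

v0:21,v1:1,v2:0,v3:inf,v4:inf,v5:21,v6:inf

step 1: dist = v0:inf,v1:1,v2:0,v3:inf,v4:inf,v5:inf,v6:inf
step 2: dist = v0:21,v1:1,v2:0,v3:inf,v4:inf,v5:21,v6:inf
step 3: dist = v0:21,v1:1,v2:0,v3:inf,v4:inf,v5:21,v6:inf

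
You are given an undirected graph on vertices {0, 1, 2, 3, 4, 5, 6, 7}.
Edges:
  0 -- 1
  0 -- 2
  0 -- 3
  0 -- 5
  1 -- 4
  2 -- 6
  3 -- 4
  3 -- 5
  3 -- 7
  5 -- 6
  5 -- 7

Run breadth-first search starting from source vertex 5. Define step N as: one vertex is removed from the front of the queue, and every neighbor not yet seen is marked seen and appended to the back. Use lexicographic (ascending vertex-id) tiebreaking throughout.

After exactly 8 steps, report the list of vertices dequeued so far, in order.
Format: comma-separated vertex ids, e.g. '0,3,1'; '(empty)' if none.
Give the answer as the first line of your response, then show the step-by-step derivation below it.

5,0,3,6,7,1,2,4

step 1: dequeue 5; queue=[0,3,6,7]; order=5
step 2: dequeue 0; queue=[3,6,7,1,2]; order=5,0
step 3: dequeue 3; queue=[6,7,1,2,4]; order=5,0,3
step 4: dequeue 6; queue=[7,1,2,4]; order=5,0,3,6
step 5: dequeue 7; queue=[1,2,4]; order=5,0,3,6,7
step 6: dequeue 1; queue=[2,4]; order=5,0,3,6,7,1
step 7: dequeue 2; queue=[4]; order=5,0,3,6,7,1,2
step 8: dequeue 4; queue=[(empty)]; order=5,0,3,6,7,1,2,4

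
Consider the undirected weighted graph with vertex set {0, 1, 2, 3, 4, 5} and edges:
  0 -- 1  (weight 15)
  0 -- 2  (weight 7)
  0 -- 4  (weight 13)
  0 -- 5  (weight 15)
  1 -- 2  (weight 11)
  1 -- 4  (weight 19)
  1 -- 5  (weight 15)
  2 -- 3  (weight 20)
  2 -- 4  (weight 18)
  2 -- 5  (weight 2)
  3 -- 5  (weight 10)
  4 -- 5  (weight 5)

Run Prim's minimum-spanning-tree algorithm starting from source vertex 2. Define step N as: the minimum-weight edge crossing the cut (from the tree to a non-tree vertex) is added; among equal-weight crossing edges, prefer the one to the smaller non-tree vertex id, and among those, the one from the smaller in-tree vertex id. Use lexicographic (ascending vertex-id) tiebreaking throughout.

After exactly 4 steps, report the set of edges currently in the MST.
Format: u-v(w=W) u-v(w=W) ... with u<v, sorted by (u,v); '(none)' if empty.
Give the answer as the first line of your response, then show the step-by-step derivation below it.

0-2(w=7) 2-5(w=2) 3-5(w=10) 4-5(w=5)

step 1: add edge 2-5 (w=2); MST = {2-5(w=2)}
step 2: add edge 4-5 (w=5); MST = {2-5(w=2) 4-5(w=5)}
step 3: add edge 0-2 (w=7); MST = {0-2(w=7) 2-5(w=2) 4-5(w=5)}
step 4: add edge 3-5 (w=10); MST = {0-2(w=7) 2-5(w=2) 3-5(w=10) 4-5(w=5)}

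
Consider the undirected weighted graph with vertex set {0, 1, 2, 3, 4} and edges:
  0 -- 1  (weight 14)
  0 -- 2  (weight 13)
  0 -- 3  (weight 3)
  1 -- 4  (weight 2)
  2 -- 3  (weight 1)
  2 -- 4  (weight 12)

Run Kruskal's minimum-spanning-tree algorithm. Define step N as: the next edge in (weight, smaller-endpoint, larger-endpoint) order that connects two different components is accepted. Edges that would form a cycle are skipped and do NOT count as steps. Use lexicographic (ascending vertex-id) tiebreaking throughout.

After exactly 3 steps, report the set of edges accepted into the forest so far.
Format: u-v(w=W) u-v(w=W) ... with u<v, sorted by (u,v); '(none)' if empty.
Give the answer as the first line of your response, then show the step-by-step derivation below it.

0-3(w=3) 1-4(w=2) 2-3(w=1)

step 1: add edge 2-3 (w=1); MST = {2-3(w=1)}
step 2: add edge 1-4 (w=2); MST = {1-4(w=2) 2-3(w=1)}
step 3: add edge 0-3 (w=3); MST = {0-3(w=3) 1-4(w=2) 2-3(w=1)}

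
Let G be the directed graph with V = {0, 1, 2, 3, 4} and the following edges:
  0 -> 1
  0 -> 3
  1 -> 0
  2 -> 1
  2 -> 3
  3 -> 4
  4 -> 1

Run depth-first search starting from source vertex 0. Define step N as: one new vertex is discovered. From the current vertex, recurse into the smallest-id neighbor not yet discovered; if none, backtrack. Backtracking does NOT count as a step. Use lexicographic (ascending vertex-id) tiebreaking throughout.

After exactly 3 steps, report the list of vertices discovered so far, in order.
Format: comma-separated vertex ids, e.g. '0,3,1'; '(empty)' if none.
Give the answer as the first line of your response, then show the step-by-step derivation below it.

0,1,3

step 1: discover 0; path=0; order=0
step 2: discover 1; path=0>1; order=0,1
step 3: discover 3; path=0>3; order=0,1,3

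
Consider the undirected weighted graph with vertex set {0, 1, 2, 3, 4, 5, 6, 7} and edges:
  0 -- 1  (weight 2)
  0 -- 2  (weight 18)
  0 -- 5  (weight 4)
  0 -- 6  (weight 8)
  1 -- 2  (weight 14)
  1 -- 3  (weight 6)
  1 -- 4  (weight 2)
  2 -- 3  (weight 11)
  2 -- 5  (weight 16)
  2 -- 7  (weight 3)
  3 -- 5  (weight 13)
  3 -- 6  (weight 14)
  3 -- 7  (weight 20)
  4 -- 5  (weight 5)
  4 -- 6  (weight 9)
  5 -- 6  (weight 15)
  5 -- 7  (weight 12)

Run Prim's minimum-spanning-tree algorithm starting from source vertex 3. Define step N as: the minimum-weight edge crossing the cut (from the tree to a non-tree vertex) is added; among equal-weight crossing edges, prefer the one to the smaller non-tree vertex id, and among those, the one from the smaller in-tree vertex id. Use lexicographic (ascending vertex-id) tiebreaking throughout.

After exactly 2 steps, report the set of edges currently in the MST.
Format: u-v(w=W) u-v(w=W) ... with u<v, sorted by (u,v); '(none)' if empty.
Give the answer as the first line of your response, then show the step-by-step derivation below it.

0-1(w=2) 1-3(w=6)

step 1: add edge 1-3 (w=6); MST = {1-3(w=6)}
step 2: add edge 0-1 (w=2); MST = {0-1(w=2) 1-3(w=6)}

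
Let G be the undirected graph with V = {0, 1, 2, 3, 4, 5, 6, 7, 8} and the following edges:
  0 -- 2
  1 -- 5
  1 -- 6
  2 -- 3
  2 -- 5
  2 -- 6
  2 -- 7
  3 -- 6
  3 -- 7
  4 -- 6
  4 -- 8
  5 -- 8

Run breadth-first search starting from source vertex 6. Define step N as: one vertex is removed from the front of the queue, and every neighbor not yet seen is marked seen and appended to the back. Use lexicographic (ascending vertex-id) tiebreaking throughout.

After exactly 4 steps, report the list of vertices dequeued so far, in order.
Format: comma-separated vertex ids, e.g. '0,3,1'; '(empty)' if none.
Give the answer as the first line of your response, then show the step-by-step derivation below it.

6,1,2,3

step 1: dequeue 6; queue=[1,2,3,4]; order=6
step 2: dequeue 1; queue=[2,3,4,5]; order=6,1
step 3: dequeue 2; queue=[3,4,5,0,7]; order=6,1,2
step 4: dequeue 3; queue=[4,5,0,7]; order=6,1,2,3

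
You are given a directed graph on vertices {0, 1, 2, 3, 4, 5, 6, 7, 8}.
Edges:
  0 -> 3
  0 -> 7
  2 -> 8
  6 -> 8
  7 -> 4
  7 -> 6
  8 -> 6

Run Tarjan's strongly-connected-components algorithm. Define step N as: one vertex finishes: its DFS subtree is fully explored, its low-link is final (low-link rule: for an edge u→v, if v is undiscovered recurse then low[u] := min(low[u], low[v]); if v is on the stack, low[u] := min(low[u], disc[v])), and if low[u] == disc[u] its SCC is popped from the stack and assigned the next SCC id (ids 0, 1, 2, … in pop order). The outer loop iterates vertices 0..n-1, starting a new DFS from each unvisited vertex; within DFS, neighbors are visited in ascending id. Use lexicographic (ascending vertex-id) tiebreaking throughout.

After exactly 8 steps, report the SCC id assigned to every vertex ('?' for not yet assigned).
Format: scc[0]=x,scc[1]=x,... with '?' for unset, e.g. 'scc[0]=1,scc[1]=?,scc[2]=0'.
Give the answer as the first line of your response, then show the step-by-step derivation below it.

scc[0]=4,scc[1]=5,scc[2]=6,scc[3]=0,scc[4]=1,scc[5]=?,scc[6]=2,scc[7]=3,scc[8]=2

step 1: low=(low[0]=0,low[1]=?,low[2]=?,low[3]=1,low[4]=?,low[5]=?,low[6]=?,low[7]=?,low[8]=?); scc=(scc[0]=?,scc[1]=?,scc[2]=?,scc[3]=0,scc[4]=?,scc[5]=?,scc[6]=?,scc[7]=?,scc[8]=?)
step 2: low=(low[0]=0,low[1]=?,low[2]=?,low[3]=1,low[4]=3,low[5]=?,low[6]=?,low[7]=2,low[8]=?); scc=(scc[0]=?,scc[1]=?,scc[2]=?,scc[3]=0,scc[4]=1,scc[5]=?,scc[6]=?,scc[7]=?,scc[8]=?)
step 3: low=(low[0]=0,low[1]=?,low[2]=?,low[3]=1,low[4]=3,low[5]=?,low[6]=4,low[7]=2,low[8]=4); scc=(scc[0]=?,scc[1]=?,scc[2]=?,scc[3]=0,scc[4]=1,scc[5]=?,scc[6]=?,scc[7]=?,scc[8]=?)
step 4: low=(low[0]=0,low[1]=?,low[2]=?,low[3]=1,low[4]=3,low[5]=?,low[6]=4,low[7]=2,low[8]=4); scc=(scc[0]=?,scc[1]=?,scc[2]=?,scc[3]=0,scc[4]=1,scc[5]=?,scc[6]=2,scc[7]=?,scc[8]=2)
step 5: low=(low[0]=0,low[1]=?,low[2]=?,low[3]=1,low[4]=3,low[5]=?,low[6]=4,low[7]=2,low[8]=4); scc=(scc[0]=?,scc[1]=?,scc[2]=?,scc[3]=0,scc[4]=1,scc[5]=?,scc[6]=2,scc[7]=3,scc[8]=2)
step 6: low=(low[0]=0,low[1]=?,low[2]=?,low[3]=1,low[4]=3,low[5]=?,low[6]=4,low[7]=2,low[8]=4); scc=(scc[0]=4,scc[1]=?,scc[2]=?,scc[3]=0,scc[4]=1,scc[5]=?,scc[6]=2,scc[7]=3,scc[8]=2)
step 7: low=(low[0]=0,low[1]=6,low[2]=?,low[3]=1,low[4]=3,low[5]=?,low[6]=4,low[7]=2,low[8]=4); scc=(scc[0]=4,scc[1]=5,scc[2]=?,scc[3]=0,scc[4]=1,scc[5]=?,scc[6]=2,scc[7]=3,scc[8]=2)
step 8: low=(low[0]=0,low[1]=6,low[2]=7,low[3]=1,low[4]=3,low[5]=?,low[6]=4,low[7]=2,low[8]=4); scc=(scc[0]=4,scc[1]=5,scc[2]=6,scc[3]=0,scc[4]=1,scc[5]=?,scc[6]=2,scc[7]=3,scc[8]=2)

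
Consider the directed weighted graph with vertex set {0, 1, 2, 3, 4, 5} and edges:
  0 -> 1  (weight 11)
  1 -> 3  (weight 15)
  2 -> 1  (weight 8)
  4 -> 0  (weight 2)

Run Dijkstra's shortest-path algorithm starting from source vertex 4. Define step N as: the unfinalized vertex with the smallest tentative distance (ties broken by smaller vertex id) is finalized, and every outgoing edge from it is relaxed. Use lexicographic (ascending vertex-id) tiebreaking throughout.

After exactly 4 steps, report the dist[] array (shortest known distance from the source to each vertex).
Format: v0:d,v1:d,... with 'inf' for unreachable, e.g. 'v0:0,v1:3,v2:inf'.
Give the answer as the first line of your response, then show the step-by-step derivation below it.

v0:2,v1:13,v2:inf,v3:28,v4:0,v5:inf

step 1: dist = v0:2,v1:inf,v2:inf,v3:inf,v4:0,v5:inf
step 2: dist = v0:2,v1:13,v2:inf,v3:inf,v4:0,v5:inf
step 3: dist = v0:2,v1:13,v2:inf,v3:28,v4:0,v5:inf
step 4: dist = v0:2,v1:13,v2:inf,v3:28,v4:0,v5:inf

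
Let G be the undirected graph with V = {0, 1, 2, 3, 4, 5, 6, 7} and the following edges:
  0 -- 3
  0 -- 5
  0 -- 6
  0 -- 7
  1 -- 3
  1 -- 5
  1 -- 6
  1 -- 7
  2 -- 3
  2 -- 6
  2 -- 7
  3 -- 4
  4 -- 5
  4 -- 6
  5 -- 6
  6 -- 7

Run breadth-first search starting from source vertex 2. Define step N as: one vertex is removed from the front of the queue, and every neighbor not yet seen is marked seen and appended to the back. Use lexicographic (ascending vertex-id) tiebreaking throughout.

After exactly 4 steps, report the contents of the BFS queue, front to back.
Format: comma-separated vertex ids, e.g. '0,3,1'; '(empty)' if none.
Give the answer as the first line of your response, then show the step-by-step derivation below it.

0,1,4,5

step 1: dequeue 2; queue=[3,6,7]; order=2
step 2: dequeue 3; queue=[6,7,0,1,4]; order=2,3
step 3: dequeue 6; queue=[7,0,1,4,5]; order=2,3,6
step 4: dequeue 7; queue=[0,1,4,5]; order=2,3,6,7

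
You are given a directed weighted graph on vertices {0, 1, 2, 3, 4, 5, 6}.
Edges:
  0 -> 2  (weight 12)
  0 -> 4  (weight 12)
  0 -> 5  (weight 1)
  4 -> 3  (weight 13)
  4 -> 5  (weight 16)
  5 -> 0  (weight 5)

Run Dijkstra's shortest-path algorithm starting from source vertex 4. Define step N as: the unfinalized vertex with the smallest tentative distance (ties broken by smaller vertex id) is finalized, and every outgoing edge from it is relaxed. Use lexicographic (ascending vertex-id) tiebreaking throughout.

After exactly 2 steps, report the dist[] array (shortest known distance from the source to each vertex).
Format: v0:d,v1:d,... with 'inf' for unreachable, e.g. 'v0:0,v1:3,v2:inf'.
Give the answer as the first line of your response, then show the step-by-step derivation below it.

v0:inf,v1:inf,v2:inf,v3:13,v4:0,v5:16,v6:inf

step 1: dist = v0:inf,v1:inf,v2:inf,v3:13,v4:0,v5:16,v6:inf
step 2: dist = v0:inf,v1:inf,v2:inf,v3:13,v4:0,v5:16,v6:inf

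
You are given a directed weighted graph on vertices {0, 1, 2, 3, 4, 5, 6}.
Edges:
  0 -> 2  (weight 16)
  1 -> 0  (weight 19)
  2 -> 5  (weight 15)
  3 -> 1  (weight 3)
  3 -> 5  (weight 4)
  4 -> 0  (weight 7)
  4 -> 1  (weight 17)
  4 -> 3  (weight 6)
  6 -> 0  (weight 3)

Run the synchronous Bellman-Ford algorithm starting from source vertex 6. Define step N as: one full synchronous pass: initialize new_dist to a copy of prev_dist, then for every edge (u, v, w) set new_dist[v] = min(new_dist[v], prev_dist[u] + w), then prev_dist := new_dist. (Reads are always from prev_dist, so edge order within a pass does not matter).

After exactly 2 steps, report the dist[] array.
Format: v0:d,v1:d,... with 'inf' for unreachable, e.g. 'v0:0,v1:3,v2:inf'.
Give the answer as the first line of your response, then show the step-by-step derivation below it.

v0:3,v1:inf,v2:19,v3:inf,v4:inf,v5:inf,v6:0

step 1: dist = v0:3,v1:inf,v2:inf,v3:inf,v4:inf,v5:inf,v6:0
step 2: dist = v0:3,v1:inf,v2:19,v3:inf,v4:inf,v5:inf,v6:0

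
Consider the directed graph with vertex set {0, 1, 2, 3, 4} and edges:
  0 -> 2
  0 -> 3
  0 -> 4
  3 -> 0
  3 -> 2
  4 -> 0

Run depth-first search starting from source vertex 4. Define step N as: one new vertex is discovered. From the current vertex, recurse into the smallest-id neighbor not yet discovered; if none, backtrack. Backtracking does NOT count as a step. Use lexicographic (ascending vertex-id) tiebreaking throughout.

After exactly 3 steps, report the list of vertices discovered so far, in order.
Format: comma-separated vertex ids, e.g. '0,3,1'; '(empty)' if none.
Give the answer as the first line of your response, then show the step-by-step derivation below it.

4,0,2

step 1: discover 4; path=4; order=4
step 2: discover 0; path=4>0; order=4,0
step 3: discover 2; path=4>0>2; order=4,0,2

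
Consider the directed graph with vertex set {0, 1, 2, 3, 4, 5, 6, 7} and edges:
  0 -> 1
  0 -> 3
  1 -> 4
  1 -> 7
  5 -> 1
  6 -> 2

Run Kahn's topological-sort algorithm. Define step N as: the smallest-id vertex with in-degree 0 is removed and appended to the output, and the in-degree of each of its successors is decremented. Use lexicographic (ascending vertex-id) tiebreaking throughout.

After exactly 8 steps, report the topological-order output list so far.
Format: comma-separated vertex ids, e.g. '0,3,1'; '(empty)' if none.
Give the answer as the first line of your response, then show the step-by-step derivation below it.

0,3,5,1,4,6,2,7

step 1: output 0; order=[0]; indeg=(0,1,1,0,1,0,0,1)
step 2: output 3; order=[0,3]; indeg=(0,1,1,0,1,0,0,1)
step 3: output 5; order=[0,3,5]; indeg=(0,0,1,0,1,0,0,1)
step 4: output 1; order=[0,3,5,1]; indeg=(0,0,1,0,0,0,0,0)
step 5: output 4; order=[0,3,5,1,4]; indeg=(0,0,1,0,0,0,0,0)
step 6: output 6; order=[0,3,5,1,4,6]; indeg=(0,0,0,0,0,0,0,0)
step 7: output 2; order=[0,3,5,1,4,6,2]; indeg=(0,0,0,0,0,0,0,0)
step 8: output 7; order=[0,3,5,1,4,6,2,7]; indeg=(0,0,0,0,0,0,0,0)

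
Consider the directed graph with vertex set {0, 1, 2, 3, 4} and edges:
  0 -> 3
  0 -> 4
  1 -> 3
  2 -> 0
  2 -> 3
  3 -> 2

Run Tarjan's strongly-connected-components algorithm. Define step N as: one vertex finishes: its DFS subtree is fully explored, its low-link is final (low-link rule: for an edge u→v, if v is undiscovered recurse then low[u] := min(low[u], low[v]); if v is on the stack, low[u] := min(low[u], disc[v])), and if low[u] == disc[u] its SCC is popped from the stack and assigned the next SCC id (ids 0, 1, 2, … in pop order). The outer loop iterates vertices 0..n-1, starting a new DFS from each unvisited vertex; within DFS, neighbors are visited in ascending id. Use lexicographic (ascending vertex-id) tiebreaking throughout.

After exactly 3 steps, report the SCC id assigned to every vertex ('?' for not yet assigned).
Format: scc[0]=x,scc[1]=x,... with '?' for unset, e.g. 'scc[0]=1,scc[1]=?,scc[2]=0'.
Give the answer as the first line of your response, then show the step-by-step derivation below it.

scc[0]=?,scc[1]=?,scc[2]=?,scc[3]=?,scc[4]=0

step 1: low=(low[0]=0,low[1]=?,low[2]=0,low[3]=1,low[4]=?); scc=(scc[0]=?,scc[1]=?,scc[2]=?,scc[3]=?,scc[4]=?)
step 2: low=(low[0]=0,low[1]=?,low[2]=0,low[3]=0,low[4]=?); scc=(scc[0]=?,scc[1]=?,scc[2]=?,scc[3]=?,scc[4]=?)
step 3: low=(low[0]=0,low[1]=?,low[2]=0,low[3]=0,low[4]=3); scc=(scc[0]=?,scc[1]=?,scc[2]=?,scc[3]=?,scc[4]=0)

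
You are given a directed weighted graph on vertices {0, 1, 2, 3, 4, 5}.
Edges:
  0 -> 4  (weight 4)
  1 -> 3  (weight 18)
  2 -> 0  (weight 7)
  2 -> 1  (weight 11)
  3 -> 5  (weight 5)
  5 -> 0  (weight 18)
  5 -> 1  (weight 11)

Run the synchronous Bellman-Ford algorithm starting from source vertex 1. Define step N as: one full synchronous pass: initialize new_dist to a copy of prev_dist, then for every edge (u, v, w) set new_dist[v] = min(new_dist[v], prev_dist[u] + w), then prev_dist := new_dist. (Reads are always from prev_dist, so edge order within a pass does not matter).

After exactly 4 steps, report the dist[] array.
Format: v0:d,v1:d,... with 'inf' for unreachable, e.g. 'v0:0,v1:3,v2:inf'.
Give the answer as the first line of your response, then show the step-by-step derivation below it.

v0:41,v1:0,v2:inf,v3:18,v4:45,v5:23

step 1: dist = v0:inf,v1:0,v2:inf,v3:18,v4:inf,v5:inf
step 2: dist = v0:inf,v1:0,v2:inf,v3:18,v4:inf,v5:23
step 3: dist = v0:41,v1:0,v2:inf,v3:18,v4:inf,v5:23
step 4: dist = v0:41,v1:0,v2:inf,v3:18,v4:45,v5:23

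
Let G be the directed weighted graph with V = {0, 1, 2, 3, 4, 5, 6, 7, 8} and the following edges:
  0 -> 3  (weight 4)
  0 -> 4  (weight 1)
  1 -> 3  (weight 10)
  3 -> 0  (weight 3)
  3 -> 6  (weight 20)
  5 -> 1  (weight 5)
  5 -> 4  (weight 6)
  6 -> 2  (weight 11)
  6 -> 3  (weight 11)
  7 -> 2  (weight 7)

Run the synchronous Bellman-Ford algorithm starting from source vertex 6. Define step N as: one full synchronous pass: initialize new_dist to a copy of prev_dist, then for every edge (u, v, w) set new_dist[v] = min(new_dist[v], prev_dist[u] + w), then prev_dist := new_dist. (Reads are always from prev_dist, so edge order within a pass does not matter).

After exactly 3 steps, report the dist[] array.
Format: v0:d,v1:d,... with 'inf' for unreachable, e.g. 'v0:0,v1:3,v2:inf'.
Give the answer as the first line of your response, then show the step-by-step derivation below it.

v0:14,v1:inf,v2:11,v3:11,v4:15,v5:inf,v6:0,v7:inf,v8:inf

step 1: dist = v0:inf,v1:inf,v2:11,v3:11,v4:inf,v5:inf,v6:0,v7:inf,v8:inf
step 2: dist = v0:14,v1:inf,v2:11,v3:11,v4:inf,v5:inf,v6:0,v7:inf,v8:inf
step 3: dist = v0:14,v1:inf,v2:11,v3:11,v4:15,v5:inf,v6:0,v7:inf,v8:inf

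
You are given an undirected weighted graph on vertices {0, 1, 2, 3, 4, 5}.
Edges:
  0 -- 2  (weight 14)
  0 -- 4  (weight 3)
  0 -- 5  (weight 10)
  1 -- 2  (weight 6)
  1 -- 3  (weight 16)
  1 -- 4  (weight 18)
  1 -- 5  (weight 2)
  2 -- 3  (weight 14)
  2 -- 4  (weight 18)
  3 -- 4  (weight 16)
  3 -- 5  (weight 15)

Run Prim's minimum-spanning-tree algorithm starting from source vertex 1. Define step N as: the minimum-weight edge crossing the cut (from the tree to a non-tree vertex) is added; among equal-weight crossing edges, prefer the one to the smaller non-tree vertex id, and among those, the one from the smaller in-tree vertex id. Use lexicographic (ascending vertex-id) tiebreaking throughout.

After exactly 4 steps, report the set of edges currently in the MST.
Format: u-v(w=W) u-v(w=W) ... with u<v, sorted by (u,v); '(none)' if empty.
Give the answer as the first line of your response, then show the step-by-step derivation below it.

0-4(w=3) 0-5(w=10) 1-2(w=6) 1-5(w=2)

step 1: add edge 1-5 (w=2); MST = {1-5(w=2)}
step 2: add edge 1-2 (w=6); MST = {1-2(w=6) 1-5(w=2)}
step 3: add edge 0-5 (w=10); MST = {0-5(w=10) 1-2(w=6) 1-5(w=2)}
step 4: add edge 0-4 (w=3); MST = {0-4(w=3) 0-5(w=10) 1-2(w=6) 1-5(w=2)}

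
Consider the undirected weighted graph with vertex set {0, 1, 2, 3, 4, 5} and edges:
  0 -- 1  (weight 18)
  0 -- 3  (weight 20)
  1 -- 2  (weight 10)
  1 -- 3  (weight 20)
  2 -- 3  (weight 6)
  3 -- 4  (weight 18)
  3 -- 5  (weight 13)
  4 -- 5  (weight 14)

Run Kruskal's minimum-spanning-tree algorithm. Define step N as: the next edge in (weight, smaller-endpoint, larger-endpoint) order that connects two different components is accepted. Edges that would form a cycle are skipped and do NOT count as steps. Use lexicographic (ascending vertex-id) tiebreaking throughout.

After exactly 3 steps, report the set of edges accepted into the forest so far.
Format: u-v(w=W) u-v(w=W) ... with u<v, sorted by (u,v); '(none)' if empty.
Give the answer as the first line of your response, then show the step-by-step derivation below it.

1-2(w=10) 2-3(w=6) 3-5(w=13)

step 1: add edge 2-3 (w=6); MST = {2-3(w=6)}
step 2: add edge 1-2 (w=10); MST = {1-2(w=10) 2-3(w=6)}
step 3: add edge 3-5 (w=13); MST = {1-2(w=10) 2-3(w=6) 3-5(w=13)}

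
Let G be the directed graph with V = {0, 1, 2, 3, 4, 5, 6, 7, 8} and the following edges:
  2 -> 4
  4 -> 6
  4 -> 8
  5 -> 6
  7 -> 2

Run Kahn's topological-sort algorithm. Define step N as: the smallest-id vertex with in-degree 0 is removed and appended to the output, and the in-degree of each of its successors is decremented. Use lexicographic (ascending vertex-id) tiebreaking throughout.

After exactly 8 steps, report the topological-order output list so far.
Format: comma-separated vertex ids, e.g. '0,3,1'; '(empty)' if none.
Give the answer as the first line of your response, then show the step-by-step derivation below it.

0,1,3,5,7,2,4,6

step 1: output 0; order=[0]; indeg=(0,0,1,0,1,0,2,0,1)
step 2: output 1; order=[0,1]; indeg=(0,0,1,0,1,0,2,0,1)
step 3: output 3; order=[0,1,3]; indeg=(0,0,1,0,1,0,2,0,1)
step 4: output 5; order=[0,1,3,5]; indeg=(0,0,1,0,1,0,1,0,1)
step 5: output 7; order=[0,1,3,5,7]; indeg=(0,0,0,0,1,0,1,0,1)
step 6: output 2; order=[0,1,3,5,7,2]; indeg=(0,0,0,0,0,0,1,0,1)
step 7: output 4; order=[0,1,3,5,7,2,4]; indeg=(0,0,0,0,0,0,0,0,0)
step 8: output 6; order=[0,1,3,5,7,2,4,6]; indeg=(0,0,0,0,0,0,0,0,0)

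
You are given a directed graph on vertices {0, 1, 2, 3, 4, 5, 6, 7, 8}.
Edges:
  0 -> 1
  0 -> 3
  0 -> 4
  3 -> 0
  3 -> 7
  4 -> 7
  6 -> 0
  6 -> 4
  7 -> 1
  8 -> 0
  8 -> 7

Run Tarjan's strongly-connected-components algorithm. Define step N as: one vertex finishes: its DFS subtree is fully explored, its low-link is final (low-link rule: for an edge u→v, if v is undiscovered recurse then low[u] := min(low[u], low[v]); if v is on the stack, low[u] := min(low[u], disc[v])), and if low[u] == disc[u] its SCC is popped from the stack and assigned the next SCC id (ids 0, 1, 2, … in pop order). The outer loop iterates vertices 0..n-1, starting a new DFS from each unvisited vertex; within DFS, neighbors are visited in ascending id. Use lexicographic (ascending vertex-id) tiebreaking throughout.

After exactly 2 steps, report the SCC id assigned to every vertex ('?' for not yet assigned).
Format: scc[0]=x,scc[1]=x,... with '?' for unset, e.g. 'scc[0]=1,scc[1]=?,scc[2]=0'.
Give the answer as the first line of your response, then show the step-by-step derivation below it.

scc[0]=?,scc[1]=0,scc[2]=?,scc[3]=?,scc[4]=?,scc[5]=?,scc[6]=?,scc[7]=1,scc[8]=?

step 1: low=(low[0]=0,low[1]=1,low[2]=?,low[3]=?,low[4]=?,low[5]=?,low[6]=?,low[7]=?,low[8]=?); scc=(scc[0]=?,scc[1]=0,scc[2]=?,scc[3]=?,scc[4]=?,scc[5]=?,scc[6]=?,scc[7]=?,scc[8]=?)
step 2: low=(low[0]=0,low[1]=1,low[2]=?,low[3]=0,low[4]=?,low[5]=?,low[6]=?,low[7]=3,low[8]=?); scc=(scc[0]=?,scc[1]=0,scc[2]=?,scc[3]=?,scc[4]=?,scc[5]=?,scc[6]=?,scc[7]=1,scc[8]=?)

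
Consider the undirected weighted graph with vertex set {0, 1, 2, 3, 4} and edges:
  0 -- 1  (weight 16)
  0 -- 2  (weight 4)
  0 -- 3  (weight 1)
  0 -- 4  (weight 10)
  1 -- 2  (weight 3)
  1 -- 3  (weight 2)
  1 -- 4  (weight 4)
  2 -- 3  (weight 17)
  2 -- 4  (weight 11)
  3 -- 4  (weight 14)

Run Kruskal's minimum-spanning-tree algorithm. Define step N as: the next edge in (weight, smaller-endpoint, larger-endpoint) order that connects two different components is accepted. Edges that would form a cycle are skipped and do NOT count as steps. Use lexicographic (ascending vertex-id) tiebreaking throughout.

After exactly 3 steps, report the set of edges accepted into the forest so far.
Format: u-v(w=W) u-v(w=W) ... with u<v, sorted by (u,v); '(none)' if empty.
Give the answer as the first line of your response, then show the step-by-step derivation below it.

0-3(w=1) 1-2(w=3) 1-3(w=2)

step 1: add edge 0-3 (w=1); MST = {0-3(w=1)}
step 2: add edge 1-3 (w=2); MST = {0-3(w=1) 1-3(w=2)}
step 3: add edge 1-2 (w=3); MST = {0-3(w=1) 1-2(w=3) 1-3(w=2)}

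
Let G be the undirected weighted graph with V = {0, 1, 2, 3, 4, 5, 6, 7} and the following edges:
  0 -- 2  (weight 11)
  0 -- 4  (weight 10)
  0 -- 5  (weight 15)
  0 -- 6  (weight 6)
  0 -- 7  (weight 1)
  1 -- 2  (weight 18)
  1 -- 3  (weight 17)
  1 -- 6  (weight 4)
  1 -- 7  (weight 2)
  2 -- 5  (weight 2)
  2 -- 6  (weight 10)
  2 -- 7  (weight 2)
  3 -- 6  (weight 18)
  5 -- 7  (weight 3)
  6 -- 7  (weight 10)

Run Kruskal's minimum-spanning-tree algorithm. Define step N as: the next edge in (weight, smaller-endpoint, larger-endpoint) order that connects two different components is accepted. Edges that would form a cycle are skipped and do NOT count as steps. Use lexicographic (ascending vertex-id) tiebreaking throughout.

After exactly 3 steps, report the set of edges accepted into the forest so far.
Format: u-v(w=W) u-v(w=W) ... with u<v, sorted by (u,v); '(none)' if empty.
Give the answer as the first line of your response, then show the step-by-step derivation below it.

0-7(w=1) 1-7(w=2) 2-5(w=2)

step 1: add edge 0-7 (w=1); MST = {0-7(w=1)}
step 2: add edge 1-7 (w=2); MST = {0-7(w=1) 1-7(w=2)}
step 3: add edge 2-5 (w=2); MST = {0-7(w=1) 1-7(w=2) 2-5(w=2)}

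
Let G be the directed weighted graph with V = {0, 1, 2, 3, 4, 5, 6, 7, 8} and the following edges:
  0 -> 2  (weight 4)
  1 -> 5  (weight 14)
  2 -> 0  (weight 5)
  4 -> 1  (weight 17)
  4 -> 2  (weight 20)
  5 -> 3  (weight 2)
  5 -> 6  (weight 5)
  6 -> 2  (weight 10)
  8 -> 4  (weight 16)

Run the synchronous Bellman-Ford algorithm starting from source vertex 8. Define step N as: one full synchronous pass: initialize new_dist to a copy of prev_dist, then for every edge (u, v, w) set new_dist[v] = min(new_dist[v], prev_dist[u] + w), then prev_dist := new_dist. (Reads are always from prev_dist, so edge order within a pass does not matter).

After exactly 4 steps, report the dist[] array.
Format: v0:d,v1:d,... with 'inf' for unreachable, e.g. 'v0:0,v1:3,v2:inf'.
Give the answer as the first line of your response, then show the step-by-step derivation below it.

v0:41,v1:33,v2:36,v3:49,v4:16,v5:47,v6:52,v7:inf,v8:0

step 1: dist = v0:inf,v1:inf,v2:inf,v3:inf,v4:16,v5:inf,v6:inf,v7:inf,v8:0
step 2: dist = v0:inf,v1:33,v2:36,v3:inf,v4:16,v5:inf,v6:inf,v7:inf,v8:0
step 3: dist = v0:41,v1:33,v2:36,v3:inf,v4:16,v5:47,v6:inf,v7:inf,v8:0
step 4: dist = v0:41,v1:33,v2:36,v3:49,v4:16,v5:47,v6:52,v7:inf,v8:0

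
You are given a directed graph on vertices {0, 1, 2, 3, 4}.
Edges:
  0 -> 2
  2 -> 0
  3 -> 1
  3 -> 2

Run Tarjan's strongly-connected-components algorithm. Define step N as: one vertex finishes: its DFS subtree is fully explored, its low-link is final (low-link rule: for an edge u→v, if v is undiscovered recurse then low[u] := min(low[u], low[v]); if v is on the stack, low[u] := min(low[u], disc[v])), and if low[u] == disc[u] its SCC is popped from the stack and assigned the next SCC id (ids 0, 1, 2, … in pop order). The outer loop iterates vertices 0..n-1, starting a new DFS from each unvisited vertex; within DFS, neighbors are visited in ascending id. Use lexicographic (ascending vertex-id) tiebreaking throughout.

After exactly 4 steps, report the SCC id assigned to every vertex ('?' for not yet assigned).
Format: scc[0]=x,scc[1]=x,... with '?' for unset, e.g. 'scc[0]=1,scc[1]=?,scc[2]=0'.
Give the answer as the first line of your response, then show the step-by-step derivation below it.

scc[0]=0,scc[1]=1,scc[2]=0,scc[3]=2,scc[4]=?

step 1: low=(low[0]=0,low[1]=?,low[2]=0,low[3]=?,low[4]=?); scc=(scc[0]=?,scc[1]=?,scc[2]=?,scc[3]=?,scc[4]=?)
step 2: low=(low[0]=0,low[1]=?,low[2]=0,low[3]=?,low[4]=?); scc=(scc[0]=0,scc[1]=?,scc[2]=0,scc[3]=?,scc[4]=?)
step 3: low=(low[0]=0,low[1]=2,low[2]=0,low[3]=?,low[4]=?); scc=(scc[0]=0,scc[1]=1,scc[2]=0,scc[3]=?,scc[4]=?)
step 4: low=(low[0]=0,low[1]=2,low[2]=0,low[3]=3,low[4]=?); scc=(scc[0]=0,scc[1]=1,scc[2]=0,scc[3]=2,scc[4]=?)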